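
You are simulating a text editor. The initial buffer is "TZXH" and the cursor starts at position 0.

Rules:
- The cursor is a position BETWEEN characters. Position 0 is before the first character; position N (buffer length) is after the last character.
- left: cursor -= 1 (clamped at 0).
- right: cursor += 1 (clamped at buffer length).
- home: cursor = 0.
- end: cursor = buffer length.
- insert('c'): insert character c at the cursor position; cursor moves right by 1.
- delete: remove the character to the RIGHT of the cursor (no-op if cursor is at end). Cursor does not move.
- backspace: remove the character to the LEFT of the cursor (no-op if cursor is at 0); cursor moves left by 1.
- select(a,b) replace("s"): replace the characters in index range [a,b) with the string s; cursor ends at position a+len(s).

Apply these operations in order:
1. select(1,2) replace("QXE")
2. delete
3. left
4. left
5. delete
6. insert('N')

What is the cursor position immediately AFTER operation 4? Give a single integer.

Answer: 2

Derivation:
After op 1 (select(1,2) replace("QXE")): buf='TQXEXH' cursor=4
After op 2 (delete): buf='TQXEH' cursor=4
After op 3 (left): buf='TQXEH' cursor=3
After op 4 (left): buf='TQXEH' cursor=2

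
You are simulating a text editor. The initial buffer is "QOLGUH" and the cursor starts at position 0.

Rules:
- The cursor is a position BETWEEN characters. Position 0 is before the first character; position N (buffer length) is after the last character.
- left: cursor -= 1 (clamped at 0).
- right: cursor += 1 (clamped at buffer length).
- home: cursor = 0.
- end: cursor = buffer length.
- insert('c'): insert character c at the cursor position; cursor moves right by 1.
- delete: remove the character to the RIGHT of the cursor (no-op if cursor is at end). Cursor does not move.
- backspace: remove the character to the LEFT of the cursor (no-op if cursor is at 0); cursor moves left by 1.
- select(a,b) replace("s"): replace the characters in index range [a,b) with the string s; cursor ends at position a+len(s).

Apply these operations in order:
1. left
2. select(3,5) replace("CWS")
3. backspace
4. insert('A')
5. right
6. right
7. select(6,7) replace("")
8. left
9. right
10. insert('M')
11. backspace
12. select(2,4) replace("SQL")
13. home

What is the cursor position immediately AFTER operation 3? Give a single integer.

After op 1 (left): buf='QOLGUH' cursor=0
After op 2 (select(3,5) replace("CWS")): buf='QOLCWSH' cursor=6
After op 3 (backspace): buf='QOLCWH' cursor=5

Answer: 5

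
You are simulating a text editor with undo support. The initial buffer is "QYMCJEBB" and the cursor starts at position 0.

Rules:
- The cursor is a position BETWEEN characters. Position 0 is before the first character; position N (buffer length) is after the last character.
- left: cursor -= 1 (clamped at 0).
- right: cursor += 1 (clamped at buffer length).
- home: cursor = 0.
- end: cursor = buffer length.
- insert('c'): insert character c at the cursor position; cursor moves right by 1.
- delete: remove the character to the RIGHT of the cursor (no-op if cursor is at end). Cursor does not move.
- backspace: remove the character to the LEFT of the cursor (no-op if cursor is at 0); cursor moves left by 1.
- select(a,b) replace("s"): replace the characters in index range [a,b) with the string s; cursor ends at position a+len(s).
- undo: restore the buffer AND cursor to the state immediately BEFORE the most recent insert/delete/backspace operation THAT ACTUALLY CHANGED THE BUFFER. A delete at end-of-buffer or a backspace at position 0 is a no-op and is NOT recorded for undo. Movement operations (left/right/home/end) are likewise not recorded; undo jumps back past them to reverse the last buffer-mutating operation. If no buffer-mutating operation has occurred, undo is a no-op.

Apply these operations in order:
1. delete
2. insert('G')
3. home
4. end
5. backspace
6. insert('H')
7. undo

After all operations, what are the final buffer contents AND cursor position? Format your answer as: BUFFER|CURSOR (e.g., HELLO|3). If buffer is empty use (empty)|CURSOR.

Answer: GYMCJEB|7

Derivation:
After op 1 (delete): buf='YMCJEBB' cursor=0
After op 2 (insert('G')): buf='GYMCJEBB' cursor=1
After op 3 (home): buf='GYMCJEBB' cursor=0
After op 4 (end): buf='GYMCJEBB' cursor=8
After op 5 (backspace): buf='GYMCJEB' cursor=7
After op 6 (insert('H')): buf='GYMCJEBH' cursor=8
After op 7 (undo): buf='GYMCJEB' cursor=7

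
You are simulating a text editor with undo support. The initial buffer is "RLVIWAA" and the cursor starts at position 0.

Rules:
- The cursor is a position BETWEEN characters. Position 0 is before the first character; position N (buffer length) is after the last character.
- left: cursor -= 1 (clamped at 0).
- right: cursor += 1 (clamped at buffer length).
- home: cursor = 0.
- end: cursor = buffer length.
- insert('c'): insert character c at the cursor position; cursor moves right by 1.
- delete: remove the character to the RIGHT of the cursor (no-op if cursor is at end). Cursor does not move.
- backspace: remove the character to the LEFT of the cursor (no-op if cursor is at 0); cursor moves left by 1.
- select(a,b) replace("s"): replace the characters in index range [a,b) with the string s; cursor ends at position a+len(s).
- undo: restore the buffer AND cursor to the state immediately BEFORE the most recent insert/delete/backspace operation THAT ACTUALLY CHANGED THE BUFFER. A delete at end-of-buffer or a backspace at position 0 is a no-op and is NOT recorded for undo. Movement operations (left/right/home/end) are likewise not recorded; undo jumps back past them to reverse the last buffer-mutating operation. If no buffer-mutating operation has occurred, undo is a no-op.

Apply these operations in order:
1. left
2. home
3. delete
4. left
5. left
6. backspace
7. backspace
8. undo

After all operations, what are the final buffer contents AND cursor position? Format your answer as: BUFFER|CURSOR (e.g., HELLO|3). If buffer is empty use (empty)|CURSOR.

After op 1 (left): buf='RLVIWAA' cursor=0
After op 2 (home): buf='RLVIWAA' cursor=0
After op 3 (delete): buf='LVIWAA' cursor=0
After op 4 (left): buf='LVIWAA' cursor=0
After op 5 (left): buf='LVIWAA' cursor=0
After op 6 (backspace): buf='LVIWAA' cursor=0
After op 7 (backspace): buf='LVIWAA' cursor=0
After op 8 (undo): buf='RLVIWAA' cursor=0

Answer: RLVIWAA|0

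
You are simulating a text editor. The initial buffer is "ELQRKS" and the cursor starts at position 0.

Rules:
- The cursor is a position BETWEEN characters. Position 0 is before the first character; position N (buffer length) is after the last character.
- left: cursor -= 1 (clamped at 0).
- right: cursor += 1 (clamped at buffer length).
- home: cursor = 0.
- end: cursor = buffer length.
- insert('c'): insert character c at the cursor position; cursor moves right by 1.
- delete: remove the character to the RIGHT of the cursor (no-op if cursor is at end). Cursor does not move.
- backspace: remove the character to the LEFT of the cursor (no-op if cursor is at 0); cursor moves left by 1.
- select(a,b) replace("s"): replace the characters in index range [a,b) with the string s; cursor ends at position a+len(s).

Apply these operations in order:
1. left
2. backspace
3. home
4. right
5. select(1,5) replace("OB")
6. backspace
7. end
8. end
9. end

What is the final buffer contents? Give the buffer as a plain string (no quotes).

After op 1 (left): buf='ELQRKS' cursor=0
After op 2 (backspace): buf='ELQRKS' cursor=0
After op 3 (home): buf='ELQRKS' cursor=0
After op 4 (right): buf='ELQRKS' cursor=1
After op 5 (select(1,5) replace("OB")): buf='EOBS' cursor=3
After op 6 (backspace): buf='EOS' cursor=2
After op 7 (end): buf='EOS' cursor=3
After op 8 (end): buf='EOS' cursor=3
After op 9 (end): buf='EOS' cursor=3

Answer: EOS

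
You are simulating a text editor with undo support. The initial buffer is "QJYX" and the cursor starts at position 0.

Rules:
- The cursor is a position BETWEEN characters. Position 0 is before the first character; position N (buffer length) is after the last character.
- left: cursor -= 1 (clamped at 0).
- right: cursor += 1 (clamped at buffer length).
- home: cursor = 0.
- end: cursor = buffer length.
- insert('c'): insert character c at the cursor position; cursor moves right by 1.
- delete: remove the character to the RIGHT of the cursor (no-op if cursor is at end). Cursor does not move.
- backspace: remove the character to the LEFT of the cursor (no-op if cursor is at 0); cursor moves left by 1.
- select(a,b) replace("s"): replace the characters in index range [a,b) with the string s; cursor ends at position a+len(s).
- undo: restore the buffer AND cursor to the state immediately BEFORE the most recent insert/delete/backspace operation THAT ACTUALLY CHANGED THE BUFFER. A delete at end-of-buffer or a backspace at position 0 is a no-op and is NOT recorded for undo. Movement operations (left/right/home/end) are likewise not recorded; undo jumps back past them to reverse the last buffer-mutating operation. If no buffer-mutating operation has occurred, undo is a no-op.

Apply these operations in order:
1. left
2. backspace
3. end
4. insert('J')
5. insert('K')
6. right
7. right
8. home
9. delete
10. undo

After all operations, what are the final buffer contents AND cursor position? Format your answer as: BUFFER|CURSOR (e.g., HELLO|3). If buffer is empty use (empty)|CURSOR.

After op 1 (left): buf='QJYX' cursor=0
After op 2 (backspace): buf='QJYX' cursor=0
After op 3 (end): buf='QJYX' cursor=4
After op 4 (insert('J')): buf='QJYXJ' cursor=5
After op 5 (insert('K')): buf='QJYXJK' cursor=6
After op 6 (right): buf='QJYXJK' cursor=6
After op 7 (right): buf='QJYXJK' cursor=6
After op 8 (home): buf='QJYXJK' cursor=0
After op 9 (delete): buf='JYXJK' cursor=0
After op 10 (undo): buf='QJYXJK' cursor=0

Answer: QJYXJK|0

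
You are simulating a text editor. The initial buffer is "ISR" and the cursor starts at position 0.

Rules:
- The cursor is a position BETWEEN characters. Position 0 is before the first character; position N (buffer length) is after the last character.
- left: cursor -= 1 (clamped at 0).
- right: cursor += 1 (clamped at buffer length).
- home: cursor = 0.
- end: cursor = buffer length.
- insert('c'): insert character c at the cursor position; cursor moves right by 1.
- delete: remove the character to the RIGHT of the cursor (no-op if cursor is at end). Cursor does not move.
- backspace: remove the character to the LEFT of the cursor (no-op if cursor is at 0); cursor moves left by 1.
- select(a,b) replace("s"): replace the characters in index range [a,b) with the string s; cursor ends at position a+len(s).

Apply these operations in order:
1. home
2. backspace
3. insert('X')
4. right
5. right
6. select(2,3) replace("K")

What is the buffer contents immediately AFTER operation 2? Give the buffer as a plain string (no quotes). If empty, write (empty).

After op 1 (home): buf='ISR' cursor=0
After op 2 (backspace): buf='ISR' cursor=0

Answer: ISR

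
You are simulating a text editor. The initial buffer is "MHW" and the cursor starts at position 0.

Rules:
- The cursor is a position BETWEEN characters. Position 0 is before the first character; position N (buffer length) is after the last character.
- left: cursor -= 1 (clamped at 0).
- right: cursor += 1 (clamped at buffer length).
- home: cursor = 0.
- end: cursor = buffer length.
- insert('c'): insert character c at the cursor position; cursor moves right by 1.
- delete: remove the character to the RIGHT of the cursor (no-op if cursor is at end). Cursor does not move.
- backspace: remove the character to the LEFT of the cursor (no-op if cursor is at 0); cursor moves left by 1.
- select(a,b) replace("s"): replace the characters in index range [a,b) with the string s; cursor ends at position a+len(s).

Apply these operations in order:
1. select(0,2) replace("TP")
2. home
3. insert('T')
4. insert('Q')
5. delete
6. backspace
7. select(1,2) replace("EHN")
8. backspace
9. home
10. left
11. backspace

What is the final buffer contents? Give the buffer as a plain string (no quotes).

Answer: TEHW

Derivation:
After op 1 (select(0,2) replace("TP")): buf='TPW' cursor=2
After op 2 (home): buf='TPW' cursor=0
After op 3 (insert('T')): buf='TTPW' cursor=1
After op 4 (insert('Q')): buf='TQTPW' cursor=2
After op 5 (delete): buf='TQPW' cursor=2
After op 6 (backspace): buf='TPW' cursor=1
After op 7 (select(1,2) replace("EHN")): buf='TEHNW' cursor=4
After op 8 (backspace): buf='TEHW' cursor=3
After op 9 (home): buf='TEHW' cursor=0
After op 10 (left): buf='TEHW' cursor=0
After op 11 (backspace): buf='TEHW' cursor=0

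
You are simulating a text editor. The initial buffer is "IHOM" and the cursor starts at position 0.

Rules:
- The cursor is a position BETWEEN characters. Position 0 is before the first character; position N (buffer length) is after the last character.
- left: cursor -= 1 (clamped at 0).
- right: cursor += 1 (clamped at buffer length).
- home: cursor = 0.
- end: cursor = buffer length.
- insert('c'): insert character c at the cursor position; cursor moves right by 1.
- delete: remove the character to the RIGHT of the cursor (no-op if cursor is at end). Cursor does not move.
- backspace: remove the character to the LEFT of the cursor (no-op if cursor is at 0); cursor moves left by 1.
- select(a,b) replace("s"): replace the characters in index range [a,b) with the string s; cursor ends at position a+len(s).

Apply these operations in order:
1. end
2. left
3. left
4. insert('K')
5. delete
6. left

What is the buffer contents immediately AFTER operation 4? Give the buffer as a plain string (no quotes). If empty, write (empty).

After op 1 (end): buf='IHOM' cursor=4
After op 2 (left): buf='IHOM' cursor=3
After op 3 (left): buf='IHOM' cursor=2
After op 4 (insert('K')): buf='IHKOM' cursor=3

Answer: IHKOM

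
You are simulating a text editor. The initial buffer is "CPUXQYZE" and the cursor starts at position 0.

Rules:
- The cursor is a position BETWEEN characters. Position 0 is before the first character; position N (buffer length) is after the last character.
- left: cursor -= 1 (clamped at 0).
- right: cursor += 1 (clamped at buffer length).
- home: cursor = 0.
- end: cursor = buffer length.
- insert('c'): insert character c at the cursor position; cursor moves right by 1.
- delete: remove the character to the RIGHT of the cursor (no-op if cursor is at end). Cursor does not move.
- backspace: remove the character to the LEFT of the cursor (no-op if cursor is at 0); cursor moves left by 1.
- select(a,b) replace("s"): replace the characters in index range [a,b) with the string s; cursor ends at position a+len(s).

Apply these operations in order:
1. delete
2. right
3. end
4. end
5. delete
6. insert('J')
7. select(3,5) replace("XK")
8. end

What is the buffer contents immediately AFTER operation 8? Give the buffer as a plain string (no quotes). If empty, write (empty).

After op 1 (delete): buf='PUXQYZE' cursor=0
After op 2 (right): buf='PUXQYZE' cursor=1
After op 3 (end): buf='PUXQYZE' cursor=7
After op 4 (end): buf='PUXQYZE' cursor=7
After op 5 (delete): buf='PUXQYZE' cursor=7
After op 6 (insert('J')): buf='PUXQYZEJ' cursor=8
After op 7 (select(3,5) replace("XK")): buf='PUXXKZEJ' cursor=5
After op 8 (end): buf='PUXXKZEJ' cursor=8

Answer: PUXXKZEJ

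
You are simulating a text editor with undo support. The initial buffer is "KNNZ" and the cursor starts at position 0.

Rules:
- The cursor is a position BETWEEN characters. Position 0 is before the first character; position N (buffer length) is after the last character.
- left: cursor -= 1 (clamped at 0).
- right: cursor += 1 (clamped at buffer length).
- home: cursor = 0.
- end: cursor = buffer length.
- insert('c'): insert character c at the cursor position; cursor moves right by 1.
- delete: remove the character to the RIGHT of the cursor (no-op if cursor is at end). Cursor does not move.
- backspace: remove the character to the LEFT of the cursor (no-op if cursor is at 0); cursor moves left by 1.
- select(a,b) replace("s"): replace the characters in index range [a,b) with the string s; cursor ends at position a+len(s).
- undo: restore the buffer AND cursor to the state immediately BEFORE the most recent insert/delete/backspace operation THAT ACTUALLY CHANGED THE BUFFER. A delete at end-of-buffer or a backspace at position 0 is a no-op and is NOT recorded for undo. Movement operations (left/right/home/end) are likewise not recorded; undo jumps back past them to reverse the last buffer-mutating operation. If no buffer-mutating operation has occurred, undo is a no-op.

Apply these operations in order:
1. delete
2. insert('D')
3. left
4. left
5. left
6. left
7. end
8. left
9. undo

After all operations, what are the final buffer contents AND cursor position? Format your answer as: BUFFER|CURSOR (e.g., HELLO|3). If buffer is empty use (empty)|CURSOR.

After op 1 (delete): buf='NNZ' cursor=0
After op 2 (insert('D')): buf='DNNZ' cursor=1
After op 3 (left): buf='DNNZ' cursor=0
After op 4 (left): buf='DNNZ' cursor=0
After op 5 (left): buf='DNNZ' cursor=0
After op 6 (left): buf='DNNZ' cursor=0
After op 7 (end): buf='DNNZ' cursor=4
After op 8 (left): buf='DNNZ' cursor=3
After op 9 (undo): buf='NNZ' cursor=0

Answer: NNZ|0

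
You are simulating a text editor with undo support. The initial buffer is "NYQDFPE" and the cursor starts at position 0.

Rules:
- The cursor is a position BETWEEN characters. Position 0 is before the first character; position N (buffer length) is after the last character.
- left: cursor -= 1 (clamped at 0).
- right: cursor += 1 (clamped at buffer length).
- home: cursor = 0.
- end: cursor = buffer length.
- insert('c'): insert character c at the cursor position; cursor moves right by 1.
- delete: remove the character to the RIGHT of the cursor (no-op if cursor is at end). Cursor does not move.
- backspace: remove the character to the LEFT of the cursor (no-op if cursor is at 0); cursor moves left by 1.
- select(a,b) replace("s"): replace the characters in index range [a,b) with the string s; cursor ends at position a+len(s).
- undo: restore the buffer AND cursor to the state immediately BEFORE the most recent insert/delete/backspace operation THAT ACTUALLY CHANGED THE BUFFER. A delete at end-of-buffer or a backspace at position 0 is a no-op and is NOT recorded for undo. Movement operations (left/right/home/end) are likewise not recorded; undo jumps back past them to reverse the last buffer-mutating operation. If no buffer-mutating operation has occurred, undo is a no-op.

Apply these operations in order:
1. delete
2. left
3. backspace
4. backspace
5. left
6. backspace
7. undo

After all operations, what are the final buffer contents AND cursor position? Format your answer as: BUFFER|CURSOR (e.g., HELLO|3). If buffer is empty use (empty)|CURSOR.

After op 1 (delete): buf='YQDFPE' cursor=0
After op 2 (left): buf='YQDFPE' cursor=0
After op 3 (backspace): buf='YQDFPE' cursor=0
After op 4 (backspace): buf='YQDFPE' cursor=0
After op 5 (left): buf='YQDFPE' cursor=0
After op 6 (backspace): buf='YQDFPE' cursor=0
After op 7 (undo): buf='NYQDFPE' cursor=0

Answer: NYQDFPE|0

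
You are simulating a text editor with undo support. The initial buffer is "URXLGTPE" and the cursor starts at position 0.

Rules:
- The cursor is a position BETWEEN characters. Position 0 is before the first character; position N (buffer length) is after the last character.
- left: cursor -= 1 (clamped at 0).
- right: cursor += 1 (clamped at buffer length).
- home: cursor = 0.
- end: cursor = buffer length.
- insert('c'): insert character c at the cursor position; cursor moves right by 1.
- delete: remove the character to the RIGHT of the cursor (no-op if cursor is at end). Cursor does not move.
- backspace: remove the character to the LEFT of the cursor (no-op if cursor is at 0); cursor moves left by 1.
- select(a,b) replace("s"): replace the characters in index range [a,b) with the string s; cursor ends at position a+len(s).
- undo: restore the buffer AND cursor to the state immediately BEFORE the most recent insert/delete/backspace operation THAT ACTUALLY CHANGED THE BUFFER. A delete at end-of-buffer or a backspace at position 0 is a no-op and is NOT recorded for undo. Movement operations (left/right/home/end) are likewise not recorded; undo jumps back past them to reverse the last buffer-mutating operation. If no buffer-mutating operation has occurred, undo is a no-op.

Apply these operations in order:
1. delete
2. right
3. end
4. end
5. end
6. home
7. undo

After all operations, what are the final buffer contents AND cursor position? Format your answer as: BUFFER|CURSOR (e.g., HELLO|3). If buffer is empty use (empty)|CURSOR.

After op 1 (delete): buf='RXLGTPE' cursor=0
After op 2 (right): buf='RXLGTPE' cursor=1
After op 3 (end): buf='RXLGTPE' cursor=7
After op 4 (end): buf='RXLGTPE' cursor=7
After op 5 (end): buf='RXLGTPE' cursor=7
After op 6 (home): buf='RXLGTPE' cursor=0
After op 7 (undo): buf='URXLGTPE' cursor=0

Answer: URXLGTPE|0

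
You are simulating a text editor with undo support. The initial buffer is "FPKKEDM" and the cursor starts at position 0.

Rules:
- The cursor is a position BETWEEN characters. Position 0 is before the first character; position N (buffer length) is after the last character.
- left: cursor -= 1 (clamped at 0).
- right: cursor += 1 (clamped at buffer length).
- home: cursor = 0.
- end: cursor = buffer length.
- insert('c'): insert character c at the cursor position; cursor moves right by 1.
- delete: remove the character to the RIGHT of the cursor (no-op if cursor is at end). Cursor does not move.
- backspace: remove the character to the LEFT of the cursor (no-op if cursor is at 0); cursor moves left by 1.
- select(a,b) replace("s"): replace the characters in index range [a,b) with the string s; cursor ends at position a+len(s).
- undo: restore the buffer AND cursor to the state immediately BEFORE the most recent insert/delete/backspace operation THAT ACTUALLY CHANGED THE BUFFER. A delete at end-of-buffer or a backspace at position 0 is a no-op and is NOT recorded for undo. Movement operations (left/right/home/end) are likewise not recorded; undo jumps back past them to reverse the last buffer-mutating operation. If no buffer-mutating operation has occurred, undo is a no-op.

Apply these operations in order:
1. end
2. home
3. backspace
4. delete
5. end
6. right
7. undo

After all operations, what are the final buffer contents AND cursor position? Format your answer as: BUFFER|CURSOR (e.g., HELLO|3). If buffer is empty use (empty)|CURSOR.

After op 1 (end): buf='FPKKEDM' cursor=7
After op 2 (home): buf='FPKKEDM' cursor=0
After op 3 (backspace): buf='FPKKEDM' cursor=0
After op 4 (delete): buf='PKKEDM' cursor=0
After op 5 (end): buf='PKKEDM' cursor=6
After op 6 (right): buf='PKKEDM' cursor=6
After op 7 (undo): buf='FPKKEDM' cursor=0

Answer: FPKKEDM|0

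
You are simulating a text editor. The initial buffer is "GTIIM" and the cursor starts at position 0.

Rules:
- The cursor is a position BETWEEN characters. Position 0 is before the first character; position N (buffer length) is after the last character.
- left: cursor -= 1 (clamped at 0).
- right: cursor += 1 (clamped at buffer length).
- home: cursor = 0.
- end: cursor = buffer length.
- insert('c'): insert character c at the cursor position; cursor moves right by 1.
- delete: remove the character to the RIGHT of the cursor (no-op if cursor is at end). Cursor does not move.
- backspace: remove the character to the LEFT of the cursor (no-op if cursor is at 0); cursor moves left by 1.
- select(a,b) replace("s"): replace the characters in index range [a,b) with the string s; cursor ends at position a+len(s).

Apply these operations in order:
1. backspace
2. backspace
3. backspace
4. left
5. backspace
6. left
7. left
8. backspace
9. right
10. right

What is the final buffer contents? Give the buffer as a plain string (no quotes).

Answer: GTIIM

Derivation:
After op 1 (backspace): buf='GTIIM' cursor=0
After op 2 (backspace): buf='GTIIM' cursor=0
After op 3 (backspace): buf='GTIIM' cursor=0
After op 4 (left): buf='GTIIM' cursor=0
After op 5 (backspace): buf='GTIIM' cursor=0
After op 6 (left): buf='GTIIM' cursor=0
After op 7 (left): buf='GTIIM' cursor=0
After op 8 (backspace): buf='GTIIM' cursor=0
After op 9 (right): buf='GTIIM' cursor=1
After op 10 (right): buf='GTIIM' cursor=2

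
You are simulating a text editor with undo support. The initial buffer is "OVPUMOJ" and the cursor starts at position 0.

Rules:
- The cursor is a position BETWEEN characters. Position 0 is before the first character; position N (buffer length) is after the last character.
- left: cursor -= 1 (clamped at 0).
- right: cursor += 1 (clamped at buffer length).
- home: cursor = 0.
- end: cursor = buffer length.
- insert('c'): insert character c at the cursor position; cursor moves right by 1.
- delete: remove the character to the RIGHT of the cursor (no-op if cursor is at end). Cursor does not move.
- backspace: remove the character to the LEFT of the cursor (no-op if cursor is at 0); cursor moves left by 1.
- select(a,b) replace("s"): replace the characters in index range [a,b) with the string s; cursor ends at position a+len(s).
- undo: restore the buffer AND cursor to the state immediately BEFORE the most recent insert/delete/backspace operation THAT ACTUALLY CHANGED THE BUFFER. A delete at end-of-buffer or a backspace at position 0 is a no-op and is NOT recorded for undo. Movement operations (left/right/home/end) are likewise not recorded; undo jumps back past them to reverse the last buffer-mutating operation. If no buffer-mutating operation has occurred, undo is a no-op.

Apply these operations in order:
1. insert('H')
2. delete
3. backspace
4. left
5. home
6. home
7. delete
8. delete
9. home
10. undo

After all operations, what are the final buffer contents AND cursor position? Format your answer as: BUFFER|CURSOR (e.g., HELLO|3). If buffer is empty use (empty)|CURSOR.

Answer: PUMOJ|0

Derivation:
After op 1 (insert('H')): buf='HOVPUMOJ' cursor=1
After op 2 (delete): buf='HVPUMOJ' cursor=1
After op 3 (backspace): buf='VPUMOJ' cursor=0
After op 4 (left): buf='VPUMOJ' cursor=0
After op 5 (home): buf='VPUMOJ' cursor=0
After op 6 (home): buf='VPUMOJ' cursor=0
After op 7 (delete): buf='PUMOJ' cursor=0
After op 8 (delete): buf='UMOJ' cursor=0
After op 9 (home): buf='UMOJ' cursor=0
After op 10 (undo): buf='PUMOJ' cursor=0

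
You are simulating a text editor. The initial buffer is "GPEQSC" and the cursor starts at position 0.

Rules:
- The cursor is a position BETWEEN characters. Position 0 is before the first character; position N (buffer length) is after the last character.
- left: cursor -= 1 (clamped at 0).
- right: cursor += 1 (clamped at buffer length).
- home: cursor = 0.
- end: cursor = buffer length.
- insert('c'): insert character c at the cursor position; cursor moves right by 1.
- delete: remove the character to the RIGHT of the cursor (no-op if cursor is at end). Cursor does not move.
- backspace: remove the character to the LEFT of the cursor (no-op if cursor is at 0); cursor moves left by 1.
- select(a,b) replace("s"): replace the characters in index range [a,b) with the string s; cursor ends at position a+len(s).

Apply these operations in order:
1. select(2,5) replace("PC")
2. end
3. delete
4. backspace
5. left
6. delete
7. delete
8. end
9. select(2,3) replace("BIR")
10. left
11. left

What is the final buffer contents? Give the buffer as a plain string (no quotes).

Answer: GPBIR

Derivation:
After op 1 (select(2,5) replace("PC")): buf='GPPCC' cursor=4
After op 2 (end): buf='GPPCC' cursor=5
After op 3 (delete): buf='GPPCC' cursor=5
After op 4 (backspace): buf='GPPC' cursor=4
After op 5 (left): buf='GPPC' cursor=3
After op 6 (delete): buf='GPP' cursor=3
After op 7 (delete): buf='GPP' cursor=3
After op 8 (end): buf='GPP' cursor=3
After op 9 (select(2,3) replace("BIR")): buf='GPBIR' cursor=5
After op 10 (left): buf='GPBIR' cursor=4
After op 11 (left): buf='GPBIR' cursor=3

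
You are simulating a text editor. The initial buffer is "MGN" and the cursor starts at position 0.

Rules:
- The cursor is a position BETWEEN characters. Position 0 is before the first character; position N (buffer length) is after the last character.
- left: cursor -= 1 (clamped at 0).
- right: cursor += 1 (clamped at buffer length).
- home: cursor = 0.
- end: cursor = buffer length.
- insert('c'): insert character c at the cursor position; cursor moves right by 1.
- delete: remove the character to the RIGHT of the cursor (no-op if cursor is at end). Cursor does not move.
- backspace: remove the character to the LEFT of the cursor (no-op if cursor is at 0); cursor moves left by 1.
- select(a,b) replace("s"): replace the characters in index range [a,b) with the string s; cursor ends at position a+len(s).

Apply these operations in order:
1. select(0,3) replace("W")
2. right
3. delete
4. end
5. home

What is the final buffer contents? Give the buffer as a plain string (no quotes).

Answer: W

Derivation:
After op 1 (select(0,3) replace("W")): buf='W' cursor=1
After op 2 (right): buf='W' cursor=1
After op 3 (delete): buf='W' cursor=1
After op 4 (end): buf='W' cursor=1
After op 5 (home): buf='W' cursor=0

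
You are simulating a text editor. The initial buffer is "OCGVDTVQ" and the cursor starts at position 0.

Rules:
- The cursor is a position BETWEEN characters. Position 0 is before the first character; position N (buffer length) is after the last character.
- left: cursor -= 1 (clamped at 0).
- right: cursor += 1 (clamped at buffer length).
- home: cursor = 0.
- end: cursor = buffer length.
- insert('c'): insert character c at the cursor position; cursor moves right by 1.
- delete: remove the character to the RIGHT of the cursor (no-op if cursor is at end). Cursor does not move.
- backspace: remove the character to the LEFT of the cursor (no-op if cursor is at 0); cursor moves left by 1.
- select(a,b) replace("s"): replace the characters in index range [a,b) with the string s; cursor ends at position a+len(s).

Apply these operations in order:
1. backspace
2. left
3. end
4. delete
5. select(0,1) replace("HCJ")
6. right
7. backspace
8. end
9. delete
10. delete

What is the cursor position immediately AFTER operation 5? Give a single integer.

Answer: 3

Derivation:
After op 1 (backspace): buf='OCGVDTVQ' cursor=0
After op 2 (left): buf='OCGVDTVQ' cursor=0
After op 3 (end): buf='OCGVDTVQ' cursor=8
After op 4 (delete): buf='OCGVDTVQ' cursor=8
After op 5 (select(0,1) replace("HCJ")): buf='HCJCGVDTVQ' cursor=3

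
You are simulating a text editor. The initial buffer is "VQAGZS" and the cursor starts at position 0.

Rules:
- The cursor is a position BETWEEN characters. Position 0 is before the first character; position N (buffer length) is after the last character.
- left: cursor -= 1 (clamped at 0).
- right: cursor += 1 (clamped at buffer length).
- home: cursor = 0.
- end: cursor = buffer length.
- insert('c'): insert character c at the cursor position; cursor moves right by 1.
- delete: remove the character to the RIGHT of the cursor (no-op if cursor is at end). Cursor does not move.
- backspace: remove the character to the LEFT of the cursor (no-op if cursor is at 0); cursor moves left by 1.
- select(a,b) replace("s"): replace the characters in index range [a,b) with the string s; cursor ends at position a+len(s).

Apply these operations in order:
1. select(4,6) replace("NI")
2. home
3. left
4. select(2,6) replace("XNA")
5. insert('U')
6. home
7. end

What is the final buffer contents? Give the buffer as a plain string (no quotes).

Answer: VQXNAU

Derivation:
After op 1 (select(4,6) replace("NI")): buf='VQAGNI' cursor=6
After op 2 (home): buf='VQAGNI' cursor=0
After op 3 (left): buf='VQAGNI' cursor=0
After op 4 (select(2,6) replace("XNA")): buf='VQXNA' cursor=5
After op 5 (insert('U')): buf='VQXNAU' cursor=6
After op 6 (home): buf='VQXNAU' cursor=0
After op 7 (end): buf='VQXNAU' cursor=6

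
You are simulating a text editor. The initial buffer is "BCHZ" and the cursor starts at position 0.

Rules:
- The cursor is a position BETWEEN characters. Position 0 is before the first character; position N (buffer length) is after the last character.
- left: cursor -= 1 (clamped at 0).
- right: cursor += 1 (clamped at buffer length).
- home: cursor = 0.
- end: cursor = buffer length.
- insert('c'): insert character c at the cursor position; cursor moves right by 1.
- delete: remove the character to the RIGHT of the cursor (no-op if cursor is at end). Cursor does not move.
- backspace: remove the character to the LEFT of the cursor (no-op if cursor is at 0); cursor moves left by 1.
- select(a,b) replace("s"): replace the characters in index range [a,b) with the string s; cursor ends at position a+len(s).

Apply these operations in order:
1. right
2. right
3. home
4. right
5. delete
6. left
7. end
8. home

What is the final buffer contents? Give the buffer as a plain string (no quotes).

After op 1 (right): buf='BCHZ' cursor=1
After op 2 (right): buf='BCHZ' cursor=2
After op 3 (home): buf='BCHZ' cursor=0
After op 4 (right): buf='BCHZ' cursor=1
After op 5 (delete): buf='BHZ' cursor=1
After op 6 (left): buf='BHZ' cursor=0
After op 7 (end): buf='BHZ' cursor=3
After op 8 (home): buf='BHZ' cursor=0

Answer: BHZ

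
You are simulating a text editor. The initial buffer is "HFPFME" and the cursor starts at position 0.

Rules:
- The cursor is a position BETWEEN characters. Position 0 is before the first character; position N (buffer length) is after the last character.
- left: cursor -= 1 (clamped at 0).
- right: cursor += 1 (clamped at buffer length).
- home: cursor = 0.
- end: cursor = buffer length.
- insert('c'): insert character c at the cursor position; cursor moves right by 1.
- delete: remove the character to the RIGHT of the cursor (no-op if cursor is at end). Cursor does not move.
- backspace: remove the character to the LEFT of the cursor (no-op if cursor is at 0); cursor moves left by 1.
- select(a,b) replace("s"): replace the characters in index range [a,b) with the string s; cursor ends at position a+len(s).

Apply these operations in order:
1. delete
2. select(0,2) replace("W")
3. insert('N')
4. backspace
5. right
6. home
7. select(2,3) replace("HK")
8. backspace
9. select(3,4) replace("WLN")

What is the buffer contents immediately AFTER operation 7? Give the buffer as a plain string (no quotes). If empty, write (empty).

Answer: WFHKE

Derivation:
After op 1 (delete): buf='FPFME' cursor=0
After op 2 (select(0,2) replace("W")): buf='WFME' cursor=1
After op 3 (insert('N')): buf='WNFME' cursor=2
After op 4 (backspace): buf='WFME' cursor=1
After op 5 (right): buf='WFME' cursor=2
After op 6 (home): buf='WFME' cursor=0
After op 7 (select(2,3) replace("HK")): buf='WFHKE' cursor=4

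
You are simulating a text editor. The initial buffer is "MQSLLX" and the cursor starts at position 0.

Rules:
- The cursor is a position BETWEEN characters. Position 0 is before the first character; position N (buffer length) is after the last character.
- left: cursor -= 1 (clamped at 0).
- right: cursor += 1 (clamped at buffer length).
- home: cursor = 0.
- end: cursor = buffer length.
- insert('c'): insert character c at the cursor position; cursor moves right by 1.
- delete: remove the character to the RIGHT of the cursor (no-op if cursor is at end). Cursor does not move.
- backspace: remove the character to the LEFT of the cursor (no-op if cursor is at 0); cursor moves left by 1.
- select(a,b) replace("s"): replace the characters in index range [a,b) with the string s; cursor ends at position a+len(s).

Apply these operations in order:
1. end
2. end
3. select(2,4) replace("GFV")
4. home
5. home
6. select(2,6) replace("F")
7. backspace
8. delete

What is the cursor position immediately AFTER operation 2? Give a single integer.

After op 1 (end): buf='MQSLLX' cursor=6
After op 2 (end): buf='MQSLLX' cursor=6

Answer: 6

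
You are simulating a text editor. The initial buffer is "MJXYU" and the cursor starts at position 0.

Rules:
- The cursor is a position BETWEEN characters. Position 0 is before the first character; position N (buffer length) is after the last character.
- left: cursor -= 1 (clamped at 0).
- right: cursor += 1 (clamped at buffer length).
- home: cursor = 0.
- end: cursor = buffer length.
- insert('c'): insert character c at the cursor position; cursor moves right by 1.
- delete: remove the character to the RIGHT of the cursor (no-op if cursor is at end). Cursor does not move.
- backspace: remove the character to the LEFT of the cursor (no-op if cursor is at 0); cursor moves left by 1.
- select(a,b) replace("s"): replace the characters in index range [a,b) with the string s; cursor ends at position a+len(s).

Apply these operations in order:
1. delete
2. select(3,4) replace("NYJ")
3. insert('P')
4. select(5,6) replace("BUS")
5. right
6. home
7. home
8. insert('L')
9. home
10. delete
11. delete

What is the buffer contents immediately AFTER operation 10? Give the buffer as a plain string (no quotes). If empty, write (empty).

After op 1 (delete): buf='JXYU' cursor=0
After op 2 (select(3,4) replace("NYJ")): buf='JXYNYJ' cursor=6
After op 3 (insert('P')): buf='JXYNYJP' cursor=7
After op 4 (select(5,6) replace("BUS")): buf='JXYNYBUSP' cursor=8
After op 5 (right): buf='JXYNYBUSP' cursor=9
After op 6 (home): buf='JXYNYBUSP' cursor=0
After op 7 (home): buf='JXYNYBUSP' cursor=0
After op 8 (insert('L')): buf='LJXYNYBUSP' cursor=1
After op 9 (home): buf='LJXYNYBUSP' cursor=0
After op 10 (delete): buf='JXYNYBUSP' cursor=0

Answer: JXYNYBUSP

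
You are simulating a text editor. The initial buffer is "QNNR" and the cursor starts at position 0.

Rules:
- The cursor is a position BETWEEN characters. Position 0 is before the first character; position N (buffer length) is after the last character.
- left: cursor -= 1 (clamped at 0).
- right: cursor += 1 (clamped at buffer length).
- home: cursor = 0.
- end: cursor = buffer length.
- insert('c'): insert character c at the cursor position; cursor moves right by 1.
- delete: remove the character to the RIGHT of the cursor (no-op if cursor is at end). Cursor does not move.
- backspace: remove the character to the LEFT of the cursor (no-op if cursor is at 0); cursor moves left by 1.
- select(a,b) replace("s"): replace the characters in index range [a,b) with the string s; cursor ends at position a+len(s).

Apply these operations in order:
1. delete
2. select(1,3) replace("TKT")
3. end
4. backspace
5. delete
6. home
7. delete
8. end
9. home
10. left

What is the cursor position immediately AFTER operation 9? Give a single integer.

Answer: 0

Derivation:
After op 1 (delete): buf='NNR' cursor=0
After op 2 (select(1,3) replace("TKT")): buf='NTKT' cursor=4
After op 3 (end): buf='NTKT' cursor=4
After op 4 (backspace): buf='NTK' cursor=3
After op 5 (delete): buf='NTK' cursor=3
After op 6 (home): buf='NTK' cursor=0
After op 7 (delete): buf='TK' cursor=0
After op 8 (end): buf='TK' cursor=2
After op 9 (home): buf='TK' cursor=0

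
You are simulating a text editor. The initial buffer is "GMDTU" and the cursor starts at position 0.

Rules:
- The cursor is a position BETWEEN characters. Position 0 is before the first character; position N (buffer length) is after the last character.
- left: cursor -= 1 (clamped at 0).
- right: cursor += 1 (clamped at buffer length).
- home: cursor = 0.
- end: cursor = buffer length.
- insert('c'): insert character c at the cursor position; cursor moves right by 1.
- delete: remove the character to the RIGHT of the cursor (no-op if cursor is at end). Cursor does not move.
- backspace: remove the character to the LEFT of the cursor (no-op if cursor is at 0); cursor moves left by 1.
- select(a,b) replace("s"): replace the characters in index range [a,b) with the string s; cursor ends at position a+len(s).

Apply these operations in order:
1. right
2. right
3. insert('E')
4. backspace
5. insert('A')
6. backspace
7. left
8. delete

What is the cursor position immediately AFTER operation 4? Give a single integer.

Answer: 2

Derivation:
After op 1 (right): buf='GMDTU' cursor=1
After op 2 (right): buf='GMDTU' cursor=2
After op 3 (insert('E')): buf='GMEDTU' cursor=3
After op 4 (backspace): buf='GMDTU' cursor=2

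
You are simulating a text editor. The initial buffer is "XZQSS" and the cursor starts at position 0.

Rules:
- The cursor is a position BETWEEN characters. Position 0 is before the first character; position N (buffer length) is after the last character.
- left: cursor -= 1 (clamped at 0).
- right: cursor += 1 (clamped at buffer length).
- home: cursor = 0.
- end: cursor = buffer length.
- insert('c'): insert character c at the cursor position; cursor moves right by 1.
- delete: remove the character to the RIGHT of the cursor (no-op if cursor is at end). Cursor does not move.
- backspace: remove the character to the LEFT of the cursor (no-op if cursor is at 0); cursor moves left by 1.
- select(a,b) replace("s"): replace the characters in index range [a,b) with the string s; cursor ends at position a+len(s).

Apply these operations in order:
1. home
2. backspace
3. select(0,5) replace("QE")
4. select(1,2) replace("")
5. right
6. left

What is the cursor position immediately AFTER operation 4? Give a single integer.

After op 1 (home): buf='XZQSS' cursor=0
After op 2 (backspace): buf='XZQSS' cursor=0
After op 3 (select(0,5) replace("QE")): buf='QE' cursor=2
After op 4 (select(1,2) replace("")): buf='Q' cursor=1

Answer: 1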